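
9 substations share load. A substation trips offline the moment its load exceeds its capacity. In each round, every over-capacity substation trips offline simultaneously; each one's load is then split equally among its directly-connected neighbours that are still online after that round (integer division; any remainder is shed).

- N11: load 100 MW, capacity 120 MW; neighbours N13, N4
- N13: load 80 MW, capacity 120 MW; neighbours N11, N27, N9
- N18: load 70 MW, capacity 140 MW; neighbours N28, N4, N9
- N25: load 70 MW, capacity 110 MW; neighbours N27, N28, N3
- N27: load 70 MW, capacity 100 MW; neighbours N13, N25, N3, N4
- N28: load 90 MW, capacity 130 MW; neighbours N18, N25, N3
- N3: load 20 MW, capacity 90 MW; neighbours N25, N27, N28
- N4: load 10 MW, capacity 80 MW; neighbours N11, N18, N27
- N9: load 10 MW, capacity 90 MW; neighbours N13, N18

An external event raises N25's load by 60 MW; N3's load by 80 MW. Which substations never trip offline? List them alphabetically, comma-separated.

Round 1 — N25 at 130 > 110; N3 at 100 > 90. N25, N3 trip offline.
  N25 sheds 130 MW to N27, N28: 65 each.
    N27: 70+65 = 135 > 100
    N28: 90+65 = 155 > 130
  N3 sheds 100 MW to N27, N28: 50 each.
    N27: 135+50 = 185 > 100
    N28: 155+50 = 205 > 130
Round 2 — N27, N28 trip offline.
  N27 sheds 185 MW to N13, N4: 92 each (1 lost).
    N13: 80+92 = 172 > 120
    N4: 10+92 = 102 > 80
  N28 sheds 205 MW to N18: 205 each.
    N18: 70+205 = 275 > 140
Round 3 — N13, N18, N4 trip offline.
  N13 sheds 172 MW to N11, N9: 86 each.
    N11: 100+86 = 186 > 120
    N9: 10+86 = 96 > 90
  N18 sheds 275 MW to N9: 275 each.
    N9: 96+275 = 371 > 90
  N4 sheds 102 MW to N11: 102 each.
    N11: 186+102 = 288 > 120
Round 4 — N11, N9 trip offline.
  N11 sheds 288 MW: no online neighbours, lost.
  N9 sheds 371 MW: no online neighbours, lost.
No further trips.

none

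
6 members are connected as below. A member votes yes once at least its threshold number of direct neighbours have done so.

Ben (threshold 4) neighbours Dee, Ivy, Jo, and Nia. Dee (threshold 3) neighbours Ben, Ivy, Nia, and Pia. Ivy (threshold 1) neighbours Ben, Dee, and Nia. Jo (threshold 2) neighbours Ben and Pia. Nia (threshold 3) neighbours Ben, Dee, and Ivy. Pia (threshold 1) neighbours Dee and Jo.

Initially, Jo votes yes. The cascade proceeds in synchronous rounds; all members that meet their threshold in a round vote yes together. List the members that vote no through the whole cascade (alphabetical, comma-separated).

Ben, Dee, Ivy, Nia

Round 1 — Jo votes yes (initial).
Round 2 — checking thresholds:
  Ben: 1 of 4 neighbours < 4, holds.
  Pia: 1 of 2 neighbours ≥ 1, votes yes.
Round 3 — no new yes votes; cascade stops.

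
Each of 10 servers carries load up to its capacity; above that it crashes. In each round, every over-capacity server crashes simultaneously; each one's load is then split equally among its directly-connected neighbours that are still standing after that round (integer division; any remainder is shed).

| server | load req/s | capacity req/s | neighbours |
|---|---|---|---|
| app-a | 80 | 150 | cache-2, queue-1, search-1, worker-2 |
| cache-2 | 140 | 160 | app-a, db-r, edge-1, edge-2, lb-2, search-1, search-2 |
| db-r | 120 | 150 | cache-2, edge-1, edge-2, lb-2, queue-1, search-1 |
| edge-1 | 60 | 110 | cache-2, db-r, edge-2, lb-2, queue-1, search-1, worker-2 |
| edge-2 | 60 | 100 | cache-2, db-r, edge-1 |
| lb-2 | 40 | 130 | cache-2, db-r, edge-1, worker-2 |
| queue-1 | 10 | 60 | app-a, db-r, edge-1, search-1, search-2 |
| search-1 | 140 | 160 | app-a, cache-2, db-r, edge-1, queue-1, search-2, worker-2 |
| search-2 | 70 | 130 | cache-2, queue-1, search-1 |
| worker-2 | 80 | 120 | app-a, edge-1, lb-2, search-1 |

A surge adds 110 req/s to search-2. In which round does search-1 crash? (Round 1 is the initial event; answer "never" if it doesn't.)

Round 1 — search-2 at 180 > 130. search-2 crashes.
  search-2 sheds 180 req/s to cache-2, queue-1, search-1: 60 each.
    cache-2: 140+60 = 200 > 160
    queue-1: 10+60 = 70 > 60
    search-1: 140+60 = 200 > 160
Round 2 — cache-2, queue-1, search-1 crash.
  cache-2 sheds 200 req/s to app-a, db-r, edge-1, edge-2, lb-2: 40 each.
    app-a: 80+40 = 120 ≤ 150
    db-r: 120+40 = 160 > 150
    edge-1: 60+40 = 100 ≤ 110
    edge-2: 60+40 = 100 ≤ 100
    lb-2: 40+40 = 80 ≤ 130
  queue-1 sheds 70 req/s to app-a, db-r, edge-1: 23 each (1 lost).
    app-a: 120+23 = 143 ≤ 150
    db-r: 160+23 = 183 > 150
    edge-1: 100+23 = 123 > 110
  search-1 sheds 200 req/s to app-a, db-r, edge-1, worker-2: 50 each.
    app-a: 143+50 = 193 > 150
    db-r: 183+50 = 233 > 150
    edge-1: 123+50 = 173 > 110
    worker-2: 80+50 = 130 > 120
Round 3 — app-a, db-r, edge-1, worker-2 crash.
  app-a sheds 193 req/s: no online neighbours, lost.
  db-r sheds 233 req/s to edge-2, lb-2: 116 each (1 lost).
    edge-2: 100+116 = 216 > 100
    lb-2: 80+116 = 196 > 130
  edge-1 sheds 173 req/s to edge-2, lb-2: 86 each (1 lost).
    edge-2: 216+86 = 302 > 100
    lb-2: 196+86 = 282 > 130
  worker-2 sheds 130 req/s to lb-2: 130 each.
    lb-2: 282+130 = 412 > 130
Round 4 — edge-2, lb-2 crash.
  edge-2 sheds 302 req/s: no online neighbours, lost.
  lb-2 sheds 412 req/s: no online neighbours, lost.
No further crashes.

2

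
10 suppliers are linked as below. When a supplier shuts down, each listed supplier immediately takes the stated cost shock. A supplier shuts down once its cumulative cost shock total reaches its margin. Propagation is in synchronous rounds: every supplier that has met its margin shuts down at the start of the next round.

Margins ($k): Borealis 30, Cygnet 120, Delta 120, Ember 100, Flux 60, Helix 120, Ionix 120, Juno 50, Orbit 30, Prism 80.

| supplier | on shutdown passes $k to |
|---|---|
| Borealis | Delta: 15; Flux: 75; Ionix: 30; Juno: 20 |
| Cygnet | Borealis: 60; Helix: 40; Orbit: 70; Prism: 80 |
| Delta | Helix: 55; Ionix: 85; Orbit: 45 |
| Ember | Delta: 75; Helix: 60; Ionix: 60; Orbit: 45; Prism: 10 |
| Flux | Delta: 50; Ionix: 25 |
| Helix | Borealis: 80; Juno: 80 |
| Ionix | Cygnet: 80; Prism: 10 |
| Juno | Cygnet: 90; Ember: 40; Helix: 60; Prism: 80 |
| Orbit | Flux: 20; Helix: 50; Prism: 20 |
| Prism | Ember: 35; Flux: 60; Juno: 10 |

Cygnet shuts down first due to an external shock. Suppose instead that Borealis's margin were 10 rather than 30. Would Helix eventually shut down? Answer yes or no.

no

With Borealis's margin at 10:
Round 1 — Cygnet shuts down (initial).
  Borealis: +60 → 60 ≥ 10
  Helix: +40 → 40 < 120
  Orbit: +70 → 70 ≥ 30
  Prism: +80 → 80 ≥ 80
Round 2 — Borealis, Orbit, Prism shut down.
  Delta: +15 → 15 < 120
  Ember: +35 → 35 < 100
  Flux: +75+20+60 → 155 ≥ 60
  Helix: +50 → 90 < 120
  Ionix: +30 → 30 < 120
  Juno: +20+10 → 30 < 50
Round 3 — Flux shuts down.
  Delta: +50 → 65 < 120
  Ionix: +25 → 55 < 120
No further shutdowns.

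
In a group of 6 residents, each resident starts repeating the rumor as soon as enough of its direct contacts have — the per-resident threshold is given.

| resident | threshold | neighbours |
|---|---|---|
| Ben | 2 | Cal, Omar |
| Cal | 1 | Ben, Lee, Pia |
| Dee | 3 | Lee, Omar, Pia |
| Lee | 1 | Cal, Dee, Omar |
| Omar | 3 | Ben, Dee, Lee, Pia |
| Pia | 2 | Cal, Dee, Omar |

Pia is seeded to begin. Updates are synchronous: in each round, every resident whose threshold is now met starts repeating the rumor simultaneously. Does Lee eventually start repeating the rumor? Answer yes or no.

Round 1 — Pia starts repeating the rumor (initial).
Round 2 — checking thresholds:
  Cal: 1 of 3 neighbours ≥ 1, starts repeating the rumor.
  Dee: 1 of 3 neighbours < 3, below threshold.
  Omar: 1 of 4 neighbours < 3, below threshold.
Round 3 — checking thresholds:
  Ben: 1 of 2 neighbours < 2, below threshold.
  Dee: 1 of 3 neighbours < 3, below threshold.
  Lee: 1 of 3 neighbours ≥ 1, starts repeating the rumor.
  Omar: 1 of 4 neighbours < 3, below threshold.
Round 4 — no new spreads; cascade stops.

yes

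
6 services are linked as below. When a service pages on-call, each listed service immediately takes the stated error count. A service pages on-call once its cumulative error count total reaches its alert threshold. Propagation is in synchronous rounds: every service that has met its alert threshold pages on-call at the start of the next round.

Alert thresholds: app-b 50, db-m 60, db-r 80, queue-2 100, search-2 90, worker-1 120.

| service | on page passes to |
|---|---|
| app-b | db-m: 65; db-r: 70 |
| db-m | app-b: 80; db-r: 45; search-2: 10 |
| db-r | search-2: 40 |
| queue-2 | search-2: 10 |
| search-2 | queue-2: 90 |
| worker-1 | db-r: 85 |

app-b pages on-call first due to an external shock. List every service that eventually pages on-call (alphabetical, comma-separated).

app-b, db-m, db-r

Round 1 — app-b pages on-call (initial).
  db-m: +65 → 65 ≥ 60
  db-r: +70 → 70 < 80
Round 2 — db-m pages on-call.
  db-r: +45 → 115 ≥ 80
  search-2: +10 → 10 < 90
Round 3 — db-r pages on-call.
  search-2: +40 → 50 < 90
No further pages.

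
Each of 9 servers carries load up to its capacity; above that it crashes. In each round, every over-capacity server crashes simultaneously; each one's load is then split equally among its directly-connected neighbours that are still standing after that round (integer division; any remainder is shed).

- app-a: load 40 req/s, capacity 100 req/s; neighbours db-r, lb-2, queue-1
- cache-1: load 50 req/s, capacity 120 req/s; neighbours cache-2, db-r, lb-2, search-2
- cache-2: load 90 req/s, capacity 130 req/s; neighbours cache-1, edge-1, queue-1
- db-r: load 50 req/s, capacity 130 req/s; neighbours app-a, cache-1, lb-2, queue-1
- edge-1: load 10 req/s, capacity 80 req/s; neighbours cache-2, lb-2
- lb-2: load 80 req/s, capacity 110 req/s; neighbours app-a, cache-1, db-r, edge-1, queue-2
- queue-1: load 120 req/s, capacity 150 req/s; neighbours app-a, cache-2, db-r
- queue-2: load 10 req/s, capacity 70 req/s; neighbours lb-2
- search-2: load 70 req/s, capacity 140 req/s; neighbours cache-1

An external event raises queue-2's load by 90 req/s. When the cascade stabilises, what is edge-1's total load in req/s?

Round 1 — queue-2 at 100 > 70. queue-2 crashes.
  queue-2 sheds 100 req/s to lb-2: 100 each.
    lb-2: 80+100 = 180 > 110
Round 2 — lb-2 crashes.
  lb-2 sheds 180 req/s to app-a, cache-1, db-r, edge-1: 45 each.
    app-a: 40+45 = 85 ≤ 100
    cache-1: 50+45 = 95 ≤ 120
    db-r: 50+45 = 95 ≤ 130
    edge-1: 10+45 = 55 ≤ 80
No further crashes.

55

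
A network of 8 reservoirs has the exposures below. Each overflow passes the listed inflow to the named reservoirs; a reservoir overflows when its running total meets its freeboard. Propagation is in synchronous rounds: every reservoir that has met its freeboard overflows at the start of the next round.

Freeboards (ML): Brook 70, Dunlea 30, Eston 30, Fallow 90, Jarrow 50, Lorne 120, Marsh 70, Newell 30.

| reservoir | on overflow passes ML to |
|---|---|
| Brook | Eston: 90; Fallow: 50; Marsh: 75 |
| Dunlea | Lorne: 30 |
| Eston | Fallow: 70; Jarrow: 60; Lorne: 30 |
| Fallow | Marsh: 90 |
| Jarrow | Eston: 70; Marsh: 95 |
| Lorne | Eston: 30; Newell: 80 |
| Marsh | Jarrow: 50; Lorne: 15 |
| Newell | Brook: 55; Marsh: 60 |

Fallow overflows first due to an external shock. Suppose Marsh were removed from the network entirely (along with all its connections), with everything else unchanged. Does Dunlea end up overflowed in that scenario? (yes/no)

no

With Marsh removed:
Round 1 — Fallow overflows (initial).
No further overflows.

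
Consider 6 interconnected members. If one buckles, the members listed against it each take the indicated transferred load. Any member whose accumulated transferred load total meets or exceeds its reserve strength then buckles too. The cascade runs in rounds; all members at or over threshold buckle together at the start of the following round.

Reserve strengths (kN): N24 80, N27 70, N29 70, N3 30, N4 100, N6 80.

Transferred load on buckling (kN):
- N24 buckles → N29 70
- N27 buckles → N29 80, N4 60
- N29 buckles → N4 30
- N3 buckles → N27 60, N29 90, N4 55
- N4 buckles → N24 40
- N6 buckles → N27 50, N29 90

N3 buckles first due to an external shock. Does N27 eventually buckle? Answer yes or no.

no

Round 1 — N3 buckles (initial).
  N27: +60 → 60 < 70
  N29: +90 → 90 ≥ 70
  N4: +55 → 55 < 100
Round 2 — N29 buckles.
  N4: +30 → 85 < 100
No further bucklings.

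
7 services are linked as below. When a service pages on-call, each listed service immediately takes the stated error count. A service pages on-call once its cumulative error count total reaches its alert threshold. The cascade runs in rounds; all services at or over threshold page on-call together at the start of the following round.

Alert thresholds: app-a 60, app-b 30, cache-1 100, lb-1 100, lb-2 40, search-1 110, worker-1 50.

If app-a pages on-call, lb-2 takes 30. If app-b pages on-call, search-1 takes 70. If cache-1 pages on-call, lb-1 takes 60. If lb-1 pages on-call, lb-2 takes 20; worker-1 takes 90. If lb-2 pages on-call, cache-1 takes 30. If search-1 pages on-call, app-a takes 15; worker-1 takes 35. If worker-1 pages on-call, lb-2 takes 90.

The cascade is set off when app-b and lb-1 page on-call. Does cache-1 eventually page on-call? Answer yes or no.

Round 1 — app-b, lb-1 page on-call (initial).
  lb-2: +20 → 20 < 40
  search-1: +70 → 70 < 110
  worker-1: +90 → 90 ≥ 50
Round 2 — worker-1 pages on-call.
  lb-2: +90 → 110 ≥ 40
Round 3 — lb-2 pages on-call.
  cache-1: +30 → 30 < 100
No further pages.

no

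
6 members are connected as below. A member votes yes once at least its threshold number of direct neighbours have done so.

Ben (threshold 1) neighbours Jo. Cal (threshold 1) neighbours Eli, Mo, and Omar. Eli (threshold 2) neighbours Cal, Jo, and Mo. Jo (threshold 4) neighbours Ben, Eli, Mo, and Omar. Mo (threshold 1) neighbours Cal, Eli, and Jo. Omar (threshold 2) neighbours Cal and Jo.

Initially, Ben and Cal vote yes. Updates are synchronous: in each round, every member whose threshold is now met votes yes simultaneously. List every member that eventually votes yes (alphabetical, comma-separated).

Ben, Cal, Eli, Mo

Round 1 — Ben, Cal vote yes (initial).
Round 2 — checking thresholds:
  Eli: 1 of 3 neighbours < 2, holds.
  Jo: 1 of 4 neighbours < 4, holds.
  Mo: 1 of 3 neighbours ≥ 1, votes yes.
  Omar: 1 of 2 neighbours < 2, holds.
Round 3 — checking thresholds:
  Eli: 2 of 3 neighbours ≥ 2, votes yes.
  Jo: 2 of 4 neighbours < 4, holds.
  Omar: 1 of 2 neighbours < 2, holds.
Round 4 — no new yes votes; cascade stops.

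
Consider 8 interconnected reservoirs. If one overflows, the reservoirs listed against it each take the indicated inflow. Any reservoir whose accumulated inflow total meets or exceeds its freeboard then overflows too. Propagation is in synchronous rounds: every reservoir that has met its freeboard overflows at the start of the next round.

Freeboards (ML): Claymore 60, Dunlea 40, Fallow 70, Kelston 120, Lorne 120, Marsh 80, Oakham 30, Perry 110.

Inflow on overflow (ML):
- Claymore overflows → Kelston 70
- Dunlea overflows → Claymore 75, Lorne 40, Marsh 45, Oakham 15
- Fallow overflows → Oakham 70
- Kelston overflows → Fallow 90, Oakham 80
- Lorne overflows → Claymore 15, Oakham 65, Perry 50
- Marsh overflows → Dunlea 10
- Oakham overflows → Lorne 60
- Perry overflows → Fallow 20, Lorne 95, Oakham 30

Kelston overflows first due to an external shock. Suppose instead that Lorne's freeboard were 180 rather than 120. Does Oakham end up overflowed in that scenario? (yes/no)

yes

With Lorne's freeboard at 180:
Round 1 — Kelston overflows (initial).
  Fallow: +90 → 90 ≥ 70
  Oakham: +80 → 80 ≥ 30
Round 2 — Fallow, Oakham overflow.
  Lorne: +60 → 60 < 180
No further overflows.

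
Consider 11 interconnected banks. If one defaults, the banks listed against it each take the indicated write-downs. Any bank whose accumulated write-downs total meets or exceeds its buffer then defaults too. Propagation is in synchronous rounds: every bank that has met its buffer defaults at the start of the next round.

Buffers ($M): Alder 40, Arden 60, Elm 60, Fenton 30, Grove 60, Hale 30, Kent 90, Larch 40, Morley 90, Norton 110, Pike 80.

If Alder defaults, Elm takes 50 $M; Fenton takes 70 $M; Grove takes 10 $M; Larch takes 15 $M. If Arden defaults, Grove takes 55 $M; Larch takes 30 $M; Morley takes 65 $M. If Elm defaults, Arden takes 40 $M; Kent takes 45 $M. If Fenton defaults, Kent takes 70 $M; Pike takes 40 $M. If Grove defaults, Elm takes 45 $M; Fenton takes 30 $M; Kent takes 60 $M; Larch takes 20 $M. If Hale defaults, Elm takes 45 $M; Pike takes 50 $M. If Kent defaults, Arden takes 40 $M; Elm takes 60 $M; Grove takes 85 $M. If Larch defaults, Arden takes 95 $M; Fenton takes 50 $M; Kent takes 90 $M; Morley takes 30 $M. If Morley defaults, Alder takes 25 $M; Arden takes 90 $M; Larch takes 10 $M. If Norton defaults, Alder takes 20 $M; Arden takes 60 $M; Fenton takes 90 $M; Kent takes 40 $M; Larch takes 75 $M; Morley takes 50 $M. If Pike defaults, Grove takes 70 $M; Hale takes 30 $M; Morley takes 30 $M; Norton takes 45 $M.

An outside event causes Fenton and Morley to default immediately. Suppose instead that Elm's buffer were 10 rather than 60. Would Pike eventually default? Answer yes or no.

no

With Elm's buffer at 10:
Round 1 — Fenton, Morley default (initial).
  Alder: +25 → 25 < 40
  Arden: +90 → 90 ≥ 60
  Kent: +70 → 70 < 90
  Larch: +10 → 10 < 40
  Pike: +40 → 40 < 80
Round 2 — Arden defaults.
  Grove: +55 → 55 < 60
  Larch: +30 → 40 ≥ 40
Round 3 — Larch defaults.
  Kent: +90 → 160 ≥ 90
Round 4 — Kent defaults.
  Elm: +60 → 60 ≥ 10
  Grove: +85 → 140 ≥ 60
Round 5 — Elm, Grove default.
No further defaults.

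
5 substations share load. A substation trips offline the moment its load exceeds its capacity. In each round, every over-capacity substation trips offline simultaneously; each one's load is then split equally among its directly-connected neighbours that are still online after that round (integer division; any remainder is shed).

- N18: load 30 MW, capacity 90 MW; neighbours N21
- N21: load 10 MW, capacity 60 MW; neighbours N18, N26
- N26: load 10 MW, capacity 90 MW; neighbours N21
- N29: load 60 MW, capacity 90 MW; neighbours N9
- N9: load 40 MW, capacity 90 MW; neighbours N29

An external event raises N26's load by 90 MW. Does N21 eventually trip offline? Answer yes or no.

Round 1 — N26 at 100 > 90. N26 trips offline.
  N26 sheds 100 MW to N21: 100 each.
    N21: 10+100 = 110 > 60
Round 2 — N21 trips offline.
  N21 sheds 110 MW to N18: 110 each.
    N18: 30+110 = 140 > 90
Round 3 — N18 trips offline.
  N18 sheds 140 MW: no online neighbours, lost.
No further trips.

yes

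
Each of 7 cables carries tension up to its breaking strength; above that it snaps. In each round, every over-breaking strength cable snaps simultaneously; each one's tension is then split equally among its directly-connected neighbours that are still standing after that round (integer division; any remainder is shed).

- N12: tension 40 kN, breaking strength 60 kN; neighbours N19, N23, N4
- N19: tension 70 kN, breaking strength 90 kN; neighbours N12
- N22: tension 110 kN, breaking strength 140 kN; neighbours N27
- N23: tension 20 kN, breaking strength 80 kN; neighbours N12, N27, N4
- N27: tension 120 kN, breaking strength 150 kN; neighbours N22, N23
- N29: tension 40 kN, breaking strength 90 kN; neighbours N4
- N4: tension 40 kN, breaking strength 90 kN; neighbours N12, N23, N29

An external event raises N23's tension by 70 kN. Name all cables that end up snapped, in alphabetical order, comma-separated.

N12, N19, N23, N29, N4

Round 1 — N23 at 90 > 80. N23 snaps.
  N23 sheds 90 kN to N12, N27, N4: 30 each.
    N12: 40+30 = 70 > 60
    N27: 120+30 = 150 ≤ 150
    N4: 40+30 = 70 ≤ 90
Round 2 — N12 snaps.
  N12 sheds 70 kN to N19, N4: 35 each.
    N19: 70+35 = 105 > 90
    N4: 70+35 = 105 > 90
Round 3 — N19, N4 snap.
  N19 sheds 105 kN: no online neighbours, lost.
  N4 sheds 105 kN to N29: 105 each.
    N29: 40+105 = 145 > 90
Round 4 — N29 snaps.
  N29 sheds 145 kN: no online neighbours, lost.
No further breaks.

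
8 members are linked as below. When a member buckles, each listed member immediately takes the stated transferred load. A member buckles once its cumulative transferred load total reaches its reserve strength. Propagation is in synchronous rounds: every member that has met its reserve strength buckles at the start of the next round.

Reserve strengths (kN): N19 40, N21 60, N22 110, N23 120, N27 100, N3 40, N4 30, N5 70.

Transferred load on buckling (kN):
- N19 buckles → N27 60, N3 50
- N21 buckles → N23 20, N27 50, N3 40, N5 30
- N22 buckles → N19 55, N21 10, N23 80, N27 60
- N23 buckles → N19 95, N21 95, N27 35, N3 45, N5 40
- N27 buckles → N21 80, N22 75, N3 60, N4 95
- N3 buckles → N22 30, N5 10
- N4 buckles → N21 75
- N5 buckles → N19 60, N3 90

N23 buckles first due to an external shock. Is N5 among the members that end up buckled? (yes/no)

Round 1 — N23 buckles (initial).
  N19: +95 → 95 ≥ 40
  N21: +95 → 95 ≥ 60
  N27: +35 → 35 < 100
  N3: +45 → 45 ≥ 40
  N5: +40 → 40 < 70
Round 2 — N19, N21, N3 buckle.
  N22: +30 → 30 < 110
  N27: +60+50 → 145 ≥ 100
  N5: +30+10 → 80 ≥ 70
Round 3 — N27, N5 buckle.
  N22: +75 → 105 < 110
  N4: +95 → 95 ≥ 30
Round 4 — N4 buckles.
No further bucklings.

yes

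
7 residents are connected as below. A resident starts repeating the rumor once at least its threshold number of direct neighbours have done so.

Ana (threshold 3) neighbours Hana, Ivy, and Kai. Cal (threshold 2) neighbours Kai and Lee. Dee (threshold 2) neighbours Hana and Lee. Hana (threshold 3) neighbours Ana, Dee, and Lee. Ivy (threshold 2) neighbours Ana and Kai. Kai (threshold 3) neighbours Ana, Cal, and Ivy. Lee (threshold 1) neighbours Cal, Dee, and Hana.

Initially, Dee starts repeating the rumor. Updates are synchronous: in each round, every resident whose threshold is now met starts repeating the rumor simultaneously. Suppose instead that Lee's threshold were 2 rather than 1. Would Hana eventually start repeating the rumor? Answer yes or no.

no

With Lee's threshold at 2:
Round 1 — Dee starts repeating the rumor (initial).
Round 2 — no new spreads; cascade stops.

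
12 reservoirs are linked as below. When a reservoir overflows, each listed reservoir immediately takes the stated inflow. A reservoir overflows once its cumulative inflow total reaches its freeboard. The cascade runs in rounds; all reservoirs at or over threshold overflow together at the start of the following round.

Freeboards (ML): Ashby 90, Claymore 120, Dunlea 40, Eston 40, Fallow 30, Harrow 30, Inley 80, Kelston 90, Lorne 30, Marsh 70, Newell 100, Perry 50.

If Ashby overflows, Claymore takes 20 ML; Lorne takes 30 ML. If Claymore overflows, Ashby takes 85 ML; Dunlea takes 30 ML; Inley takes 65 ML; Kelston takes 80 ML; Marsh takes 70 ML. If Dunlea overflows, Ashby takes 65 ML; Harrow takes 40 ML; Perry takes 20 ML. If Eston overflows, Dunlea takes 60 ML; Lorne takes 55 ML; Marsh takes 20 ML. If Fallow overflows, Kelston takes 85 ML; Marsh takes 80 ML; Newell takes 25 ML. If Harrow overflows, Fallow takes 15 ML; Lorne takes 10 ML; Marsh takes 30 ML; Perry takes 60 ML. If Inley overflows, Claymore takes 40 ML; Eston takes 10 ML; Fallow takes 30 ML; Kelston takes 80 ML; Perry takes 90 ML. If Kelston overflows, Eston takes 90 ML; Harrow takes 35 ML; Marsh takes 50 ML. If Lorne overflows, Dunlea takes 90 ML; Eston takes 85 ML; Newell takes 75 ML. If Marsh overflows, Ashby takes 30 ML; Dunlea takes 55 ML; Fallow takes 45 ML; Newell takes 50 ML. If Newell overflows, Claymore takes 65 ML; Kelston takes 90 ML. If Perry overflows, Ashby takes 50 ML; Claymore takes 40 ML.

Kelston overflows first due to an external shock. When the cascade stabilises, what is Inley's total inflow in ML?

65

Round 1 — Kelston overflows (initial).
  Eston: +90 → 90 ≥ 40
  Harrow: +35 → 35 ≥ 30
  Marsh: +50 → 50 < 70
Round 2 — Eston, Harrow overflow.
  Dunlea: +60 → 60 ≥ 40
  Fallow: +15 → 15 < 30
  Lorne: +55+10 → 65 ≥ 30
  Marsh: +20+30 → 100 ≥ 70
  Perry: +60 → 60 ≥ 50
Round 3 — Dunlea, Lorne, Marsh, Perry overflow.
  Ashby: +65+30+50 → 145 ≥ 90
  Claymore: +40 → 40 < 120
  Fallow: +45 → 60 ≥ 30
  Newell: +75+50 → 125 ≥ 100
Round 4 — Ashby, Fallow, Newell overflow.
  Claymore: +20+65 → 125 ≥ 120
Round 5 — Claymore overflows.
  Inley: +65 → 65 < 80
No further overflows.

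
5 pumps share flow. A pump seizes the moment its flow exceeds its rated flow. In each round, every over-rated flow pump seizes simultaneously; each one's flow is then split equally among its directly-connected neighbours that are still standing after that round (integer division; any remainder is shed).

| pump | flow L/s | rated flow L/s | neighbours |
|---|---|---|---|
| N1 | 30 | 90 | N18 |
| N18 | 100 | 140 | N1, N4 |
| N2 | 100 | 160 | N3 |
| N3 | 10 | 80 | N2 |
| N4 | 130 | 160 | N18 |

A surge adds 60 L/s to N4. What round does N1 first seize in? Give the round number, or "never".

Round 1 — N4 at 190 > 160. N4 seizes.
  N4 sheds 190 L/s to N18: 190 each.
    N18: 100+190 = 290 > 140
Round 2 — N18 seizes.
  N18 sheds 290 L/s to N1: 290 each.
    N1: 30+290 = 320 > 90
Round 3 — N1 seizes.
  N1 sheds 320 L/s: no online neighbours, lost.
No further seizures.

3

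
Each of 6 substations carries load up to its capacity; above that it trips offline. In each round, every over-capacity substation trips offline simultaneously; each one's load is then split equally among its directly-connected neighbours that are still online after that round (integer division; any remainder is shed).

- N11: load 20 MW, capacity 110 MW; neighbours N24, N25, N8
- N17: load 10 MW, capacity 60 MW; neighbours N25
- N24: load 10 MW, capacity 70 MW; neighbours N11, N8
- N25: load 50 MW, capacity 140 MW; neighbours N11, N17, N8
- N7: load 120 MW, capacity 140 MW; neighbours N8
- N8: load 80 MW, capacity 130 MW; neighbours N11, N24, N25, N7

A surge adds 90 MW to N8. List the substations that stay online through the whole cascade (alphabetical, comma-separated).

Round 1 — N8 at 170 > 130. N8 trips offline.
  N8 sheds 170 MW to N11, N24, N25, N7: 42 each (2 lost).
    N11: 20+42 = 62 ≤ 110
    N24: 10+42 = 52 ≤ 70
    N25: 50+42 = 92 ≤ 140
    N7: 120+42 = 162 > 140
Round 2 — N7 trips offline.
  N7 sheds 162 MW: no online neighbours, lost.
No further trips.

N11, N17, N24, N25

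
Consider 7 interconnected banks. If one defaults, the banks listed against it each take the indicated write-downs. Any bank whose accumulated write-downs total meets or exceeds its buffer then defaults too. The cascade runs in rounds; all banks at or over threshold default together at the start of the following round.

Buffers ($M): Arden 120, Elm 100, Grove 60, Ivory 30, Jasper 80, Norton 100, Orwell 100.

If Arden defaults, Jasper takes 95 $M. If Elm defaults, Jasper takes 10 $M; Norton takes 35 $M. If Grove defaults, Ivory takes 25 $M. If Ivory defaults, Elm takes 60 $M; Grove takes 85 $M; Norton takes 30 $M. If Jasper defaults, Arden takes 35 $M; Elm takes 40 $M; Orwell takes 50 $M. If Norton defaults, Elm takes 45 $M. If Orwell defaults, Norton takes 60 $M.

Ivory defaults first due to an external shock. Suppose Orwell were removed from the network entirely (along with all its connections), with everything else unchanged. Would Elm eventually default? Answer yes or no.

With Orwell removed:
Round 1 — Ivory defaults (initial).
  Elm: +60 → 60 < 100
  Grove: +85 → 85 ≥ 60
  Norton: +30 → 30 < 100
Round 2 — Grove defaults.
No further defaults.

no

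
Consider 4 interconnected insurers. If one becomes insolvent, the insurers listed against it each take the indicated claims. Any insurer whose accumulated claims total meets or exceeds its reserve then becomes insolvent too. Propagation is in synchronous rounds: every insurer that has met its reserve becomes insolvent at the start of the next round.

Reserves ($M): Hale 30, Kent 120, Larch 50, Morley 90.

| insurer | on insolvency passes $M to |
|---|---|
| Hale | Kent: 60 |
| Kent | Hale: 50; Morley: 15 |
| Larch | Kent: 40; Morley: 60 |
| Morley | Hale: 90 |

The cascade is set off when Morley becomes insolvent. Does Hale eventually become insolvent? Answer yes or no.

Round 1 — Morley becomes insolvent (initial).
  Hale: +90 → 90 ≥ 30
Round 2 — Hale becomes insolvent.
  Kent: +60 → 60 < 120
No further insolvencies.

yes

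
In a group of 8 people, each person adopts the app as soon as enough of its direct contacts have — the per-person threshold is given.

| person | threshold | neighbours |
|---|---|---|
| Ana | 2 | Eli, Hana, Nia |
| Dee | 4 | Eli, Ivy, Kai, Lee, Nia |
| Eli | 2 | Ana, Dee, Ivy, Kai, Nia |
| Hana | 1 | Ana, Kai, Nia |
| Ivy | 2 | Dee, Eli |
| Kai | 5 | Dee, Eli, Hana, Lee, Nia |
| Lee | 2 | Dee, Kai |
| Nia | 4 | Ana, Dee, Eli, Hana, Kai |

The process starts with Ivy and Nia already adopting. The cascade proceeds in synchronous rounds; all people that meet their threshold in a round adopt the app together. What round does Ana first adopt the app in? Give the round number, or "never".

3

Round 1 — Ivy, Nia adopt the app (initial).
Round 2 — checking thresholds:
  Ana: 1 of 3 neighbours < 2, holds.
  Dee: 2 of 5 neighbours < 4, holds.
  Eli: 2 of 5 neighbours ≥ 2, adopts the app.
  Hana: 1 of 3 neighbours ≥ 1, adopts the app.
  Kai: 1 of 5 neighbours < 5, holds.
Round 3 — checking thresholds:
  Ana: 3 of 3 neighbours ≥ 2, adopts the app.
  Dee: 3 of 5 neighbours < 4, holds.
  Kai: 3 of 5 neighbours < 5, holds.
Round 4 — no new adoptions; cascade stops.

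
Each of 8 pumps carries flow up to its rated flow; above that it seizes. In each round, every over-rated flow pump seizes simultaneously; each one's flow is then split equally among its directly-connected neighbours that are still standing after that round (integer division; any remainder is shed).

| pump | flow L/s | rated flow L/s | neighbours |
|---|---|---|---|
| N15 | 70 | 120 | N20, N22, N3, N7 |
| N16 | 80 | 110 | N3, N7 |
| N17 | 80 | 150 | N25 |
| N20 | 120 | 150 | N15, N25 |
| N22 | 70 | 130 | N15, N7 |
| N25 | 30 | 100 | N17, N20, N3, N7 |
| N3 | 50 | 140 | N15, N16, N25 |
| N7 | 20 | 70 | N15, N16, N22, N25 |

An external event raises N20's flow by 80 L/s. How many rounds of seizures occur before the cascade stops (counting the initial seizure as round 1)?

4

Round 1 — N20 at 200 > 150. N20 seizes.
  N20 sheds 200 L/s to N15, N25: 100 each.
    N15: 70+100 = 170 > 120
    N25: 30+100 = 130 > 100
Round 2 — N15, N25 seize.
  N15 sheds 170 L/s to N22, N3, N7: 56 each (2 lost).
    N22: 70+56 = 126 ≤ 130
    N3: 50+56 = 106 ≤ 140
    N7: 20+56 = 76 > 70
  N25 sheds 130 L/s to N17, N3, N7: 43 each (1 lost).
    N17: 80+43 = 123 ≤ 150
    N3: 106+43 = 149 > 140
    N7: 76+43 = 119 > 70
Round 3 — N3, N7 seize.
  N3 sheds 149 L/s to N16: 149 each.
    N16: 80+149 = 229 > 110
  N7 sheds 119 L/s to N16, N22: 59 each (1 lost).
    N16: 229+59 = 288 > 110
    N22: 126+59 = 185 > 130
Round 4 — N16, N22 seize.
  N16 sheds 288 L/s: no online neighbours, lost.
  N22 sheds 185 L/s: no online neighbours, lost.
No further seizures.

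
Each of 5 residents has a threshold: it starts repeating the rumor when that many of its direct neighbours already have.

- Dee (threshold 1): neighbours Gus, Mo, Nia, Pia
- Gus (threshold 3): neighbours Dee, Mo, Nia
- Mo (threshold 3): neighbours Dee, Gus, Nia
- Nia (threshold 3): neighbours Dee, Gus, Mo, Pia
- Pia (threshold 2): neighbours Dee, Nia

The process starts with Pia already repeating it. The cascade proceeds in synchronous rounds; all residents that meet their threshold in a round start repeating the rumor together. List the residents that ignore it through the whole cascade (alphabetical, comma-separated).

Round 1 — Pia starts repeating the rumor (initial).
Round 2 — checking thresholds:
  Dee: 1 of 4 neighbours ≥ 1, starts repeating the rumor.
  Nia: 1 of 4 neighbours < 3, holds.
Round 3 — no new spreads; cascade stops.

Gus, Mo, Nia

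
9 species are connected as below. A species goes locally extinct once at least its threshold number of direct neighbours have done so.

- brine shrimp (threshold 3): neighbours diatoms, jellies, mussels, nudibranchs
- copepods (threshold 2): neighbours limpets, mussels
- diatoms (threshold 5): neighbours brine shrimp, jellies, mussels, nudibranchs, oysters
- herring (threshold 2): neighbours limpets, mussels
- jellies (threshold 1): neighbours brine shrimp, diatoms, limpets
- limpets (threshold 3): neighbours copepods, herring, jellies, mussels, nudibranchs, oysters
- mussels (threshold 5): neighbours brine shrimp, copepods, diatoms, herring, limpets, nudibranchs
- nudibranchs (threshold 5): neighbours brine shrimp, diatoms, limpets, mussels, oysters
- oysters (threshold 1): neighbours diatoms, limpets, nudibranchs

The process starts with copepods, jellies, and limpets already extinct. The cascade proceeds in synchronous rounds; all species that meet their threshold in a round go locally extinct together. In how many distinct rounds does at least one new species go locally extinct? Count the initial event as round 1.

2

Round 1 — copepods, jellies, limpets go locally extinct (initial).
Round 2 — checking thresholds:
  brine shrimp: 1 of 4 neighbours < 3, not yet.
  diatoms: 1 of 5 neighbours < 5, not yet.
  herring: 1 of 2 neighbours < 2, not yet.
  mussels: 2 of 6 neighbours < 5, not yet.
  nudibranchs: 1 of 5 neighbours < 5, not yet.
  oysters: 1 of 3 neighbours ≥ 1, goes locally extinct.
Round 3 — no new extinctions; cascade stops.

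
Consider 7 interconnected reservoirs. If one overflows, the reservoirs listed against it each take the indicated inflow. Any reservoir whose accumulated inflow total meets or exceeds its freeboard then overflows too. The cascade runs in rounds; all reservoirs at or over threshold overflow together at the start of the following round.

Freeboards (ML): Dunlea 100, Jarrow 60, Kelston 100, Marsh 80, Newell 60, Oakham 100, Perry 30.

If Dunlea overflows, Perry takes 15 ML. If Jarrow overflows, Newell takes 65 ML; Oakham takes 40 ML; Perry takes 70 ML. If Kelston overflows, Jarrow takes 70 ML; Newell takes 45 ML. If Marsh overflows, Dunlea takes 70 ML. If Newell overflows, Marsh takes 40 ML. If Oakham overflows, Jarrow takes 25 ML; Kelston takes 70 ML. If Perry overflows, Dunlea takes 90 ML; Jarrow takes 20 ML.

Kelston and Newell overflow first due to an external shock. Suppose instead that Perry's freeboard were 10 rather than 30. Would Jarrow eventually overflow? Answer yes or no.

yes

With Perry's freeboard at 10:
Round 1 — Kelston, Newell overflow (initial).
  Jarrow: +70 → 70 ≥ 60
  Marsh: +40 → 40 < 80
Round 2 — Jarrow overflows.
  Oakham: +40 → 40 < 100
  Perry: +70 → 70 ≥ 10
Round 3 — Perry overflows.
  Dunlea: +90 → 90 < 100
No further overflows.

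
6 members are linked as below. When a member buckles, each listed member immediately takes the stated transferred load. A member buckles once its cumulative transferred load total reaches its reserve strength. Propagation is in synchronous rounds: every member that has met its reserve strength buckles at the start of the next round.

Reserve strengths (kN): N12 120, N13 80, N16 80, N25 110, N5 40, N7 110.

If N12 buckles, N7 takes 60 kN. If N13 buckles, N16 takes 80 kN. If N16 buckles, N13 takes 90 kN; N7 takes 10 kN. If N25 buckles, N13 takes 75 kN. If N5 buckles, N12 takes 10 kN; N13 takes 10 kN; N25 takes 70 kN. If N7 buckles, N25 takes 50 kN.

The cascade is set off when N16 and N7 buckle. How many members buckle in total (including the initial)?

Round 1 — N16, N7 buckle (initial).
  N13: +90 → 90 ≥ 80
  N25: +50 → 50 < 110
Round 2 — N13 buckles.
No further bucklings.

3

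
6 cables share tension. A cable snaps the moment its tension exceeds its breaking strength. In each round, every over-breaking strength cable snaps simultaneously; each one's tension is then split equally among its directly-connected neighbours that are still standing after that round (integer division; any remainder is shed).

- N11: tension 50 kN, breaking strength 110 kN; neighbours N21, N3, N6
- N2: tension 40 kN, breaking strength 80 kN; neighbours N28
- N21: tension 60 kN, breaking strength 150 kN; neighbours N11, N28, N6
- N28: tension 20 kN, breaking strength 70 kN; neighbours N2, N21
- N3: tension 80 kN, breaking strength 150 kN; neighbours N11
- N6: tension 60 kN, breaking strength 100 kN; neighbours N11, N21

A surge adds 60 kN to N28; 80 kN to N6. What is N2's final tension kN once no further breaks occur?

80

Round 1 — N28 at 80 > 70; N6 at 140 > 100. N28, N6 snap.
  N28 sheds 80 kN to N2, N21: 40 each.
    N2: 40+40 = 80 ≤ 80
    N21: 60+40 = 100 ≤ 150
  N6 sheds 140 kN to N11, N21: 70 each.
    N11: 50+70 = 120 > 110
    N21: 100+70 = 170 > 150
Round 2 — N11, N21 snap.
  N11 sheds 120 kN to N3: 120 each.
    N3: 80+120 = 200 > 150
  N21 sheds 170 kN: no online neighbours, lost.
Round 3 — N3 snaps.
  N3 sheds 200 kN: no online neighbours, lost.
No further breaks.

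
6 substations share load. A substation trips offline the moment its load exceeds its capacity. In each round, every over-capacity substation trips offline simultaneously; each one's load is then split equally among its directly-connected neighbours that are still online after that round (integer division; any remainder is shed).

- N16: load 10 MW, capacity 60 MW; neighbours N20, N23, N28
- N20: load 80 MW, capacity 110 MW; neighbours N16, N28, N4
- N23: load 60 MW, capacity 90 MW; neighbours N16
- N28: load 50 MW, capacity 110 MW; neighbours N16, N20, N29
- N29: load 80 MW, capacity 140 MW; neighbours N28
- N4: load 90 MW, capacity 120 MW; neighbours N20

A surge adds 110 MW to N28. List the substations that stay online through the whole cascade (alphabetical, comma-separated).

Round 1 — N28 at 160 > 110. N28 trips offline.
  N28 sheds 160 MW to N16, N20, N29: 53 each (1 lost).
    N16: 10+53 = 63 > 60
    N20: 80+53 = 133 > 110
    N29: 80+53 = 133 ≤ 140
Round 2 — N16, N20 trip offline.
  N16 sheds 63 MW to N23: 63 each.
    N23: 60+63 = 123 > 90
  N20 sheds 133 MW to N4: 133 each.
    N4: 90+133 = 223 > 120
Round 3 — N23, N4 trip offline.
  N23 sheds 123 MW: no online neighbours, lost.
  N4 sheds 223 MW: no online neighbours, lost.
No further trips.

N29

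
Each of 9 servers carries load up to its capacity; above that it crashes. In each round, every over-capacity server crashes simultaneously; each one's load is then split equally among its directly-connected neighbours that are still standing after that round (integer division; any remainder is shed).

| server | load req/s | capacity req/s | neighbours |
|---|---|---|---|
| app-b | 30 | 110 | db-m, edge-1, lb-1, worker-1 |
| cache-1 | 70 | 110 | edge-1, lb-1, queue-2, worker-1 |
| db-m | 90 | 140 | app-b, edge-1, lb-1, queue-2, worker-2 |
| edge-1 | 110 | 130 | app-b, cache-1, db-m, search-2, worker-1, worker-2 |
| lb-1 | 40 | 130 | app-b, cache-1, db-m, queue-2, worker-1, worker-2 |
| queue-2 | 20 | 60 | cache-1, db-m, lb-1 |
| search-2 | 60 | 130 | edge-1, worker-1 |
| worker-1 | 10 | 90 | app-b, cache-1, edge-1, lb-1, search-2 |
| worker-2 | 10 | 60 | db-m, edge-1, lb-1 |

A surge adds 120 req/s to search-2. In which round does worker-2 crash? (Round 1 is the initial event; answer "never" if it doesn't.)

5

Round 1 — search-2 at 180 > 130. search-2 crashes.
  search-2 sheds 180 req/s to edge-1, worker-1: 90 each.
    edge-1: 110+90 = 200 > 130
    worker-1: 10+90 = 100 > 90
Round 2 — edge-1, worker-1 crash.
  edge-1 sheds 200 req/s to app-b, cache-1, db-m, worker-2: 50 each.
    app-b: 30+50 = 80 ≤ 110
    cache-1: 70+50 = 120 > 110
    db-m: 90+50 = 140 ≤ 140
    worker-2: 10+50 = 60 ≤ 60
  worker-1 sheds 100 req/s to app-b, cache-1, lb-1: 33 each (1 lost).
    app-b: 80+33 = 113 > 110
    cache-1: 120+33 = 153 > 110
    lb-1: 40+33 = 73 ≤ 130
Round 3 — app-b, cache-1 crash.
  app-b sheds 113 req/s to db-m, lb-1: 56 each (1 lost).
    db-m: 140+56 = 196 > 140
    lb-1: 73+56 = 129 ≤ 130
  cache-1 sheds 153 req/s to lb-1, queue-2: 76 each (1 lost).
    lb-1: 129+76 = 205 > 130
    queue-2: 20+76 = 96 > 60
Round 4 — db-m, lb-1, queue-2 crash.
  db-m sheds 196 req/s to worker-2: 196 each.
    worker-2: 60+196 = 256 > 60
  lb-1 sheds 205 req/s to worker-2: 205 each.
    worker-2: 256+205 = 461 > 60
  queue-2 sheds 96 req/s: no online neighbours, lost.
Round 5 — worker-2 crashes.
  worker-2 sheds 461 req/s: no online neighbours, lost.
No further crashes.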